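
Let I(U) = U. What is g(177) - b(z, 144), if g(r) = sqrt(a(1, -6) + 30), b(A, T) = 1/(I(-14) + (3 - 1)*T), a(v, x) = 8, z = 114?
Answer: -1/274 + sqrt(38) ≈ 6.1608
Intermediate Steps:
b(A, T) = 1/(-14 + 2*T) (b(A, T) = 1/(-14 + (3 - 1)*T) = 1/(-14 + 2*T))
g(r) = sqrt(38) (g(r) = sqrt(8 + 30) = sqrt(38))
g(177) - b(z, 144) = sqrt(38) - 1/(2*(-7 + 144)) = sqrt(38) - 1/(2*137) = sqrt(38) - 1*1/274 = sqrt(38) - 1/274 = -1/274 + sqrt(38)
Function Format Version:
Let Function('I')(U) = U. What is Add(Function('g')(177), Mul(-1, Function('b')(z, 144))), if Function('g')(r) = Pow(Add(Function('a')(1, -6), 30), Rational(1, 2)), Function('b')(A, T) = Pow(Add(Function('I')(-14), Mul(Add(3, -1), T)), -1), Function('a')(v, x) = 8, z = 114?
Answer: Add(Rational(-1, 274), Pow(38, Rational(1, 2))) ≈ 6.1608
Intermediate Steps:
Function('b')(A, T) = Pow(Add(-14, Mul(2, T)), -1) (Function('b')(A, T) = Pow(Add(-14, Mul(Add(3, -1), T)), -1) = Pow(Add(-14, Mul(2, T)), -1))
Function('g')(r) = Pow(38, Rational(1, 2)) (Function('g')(r) = Pow(Add(8, 30), Rational(1, 2)) = Pow(38, Rational(1, 2)))
Add(Function('g')(177), Mul(-1, Function('b')(z, 144))) = Add(Pow(38, Rational(1, 2)), Mul(-1, Mul(Rational(1, 2), Pow(Add(-7, 144), -1)))) = Add(Pow(38, Rational(1, 2)), Mul(-1, Mul(Rational(1, 2), Pow(137, -1)))) = Add(Pow(38, Rational(1, 2)), Mul(-1, Mul(Rational(1, 2), Rational(1, 137)))) = Add(Pow(38, Rational(1, 2)), Mul(-1, Rational(1, 274))) = Add(Pow(38, Rational(1, 2)), Rational(-1, 274)) = Add(Rational(-1, 274), Pow(38, Rational(1, 2)))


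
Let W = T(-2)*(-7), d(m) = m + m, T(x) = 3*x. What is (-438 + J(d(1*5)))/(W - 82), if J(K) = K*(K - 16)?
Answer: 249/20 ≈ 12.450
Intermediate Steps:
d(m) = 2*m
W = 42 (W = (3*(-2))*(-7) = -6*(-7) = 42)
J(K) = K*(-16 + K)
(-438 + J(d(1*5)))/(W - 82) = (-438 + (2*(1*5))*(-16 + 2*(1*5)))/(42 - 82) = (-438 + (2*5)*(-16 + 2*5))/(-40) = (-438 + 10*(-16 + 10))*(-1/40) = (-438 + 10*(-6))*(-1/40) = (-438 - 60)*(-1/40) = -498*(-1/40) = 249/20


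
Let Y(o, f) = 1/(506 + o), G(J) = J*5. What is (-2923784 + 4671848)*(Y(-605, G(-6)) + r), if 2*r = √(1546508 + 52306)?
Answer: -582688/33 + 2622096*√177646 ≈ 1.1051e+9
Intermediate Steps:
G(J) = 5*J
r = 3*√177646/2 (r = √(1546508 + 52306)/2 = √1598814/2 = (3*√177646)/2 = 3*√177646/2 ≈ 632.22)
(-2923784 + 4671848)*(Y(-605, G(-6)) + r) = (-2923784 + 4671848)*(1/(506 - 605) + 3*√177646/2) = 1748064*(1/(-99) + 3*√177646/2) = 1748064*(-1/99 + 3*√177646/2) = -582688/33 + 2622096*√177646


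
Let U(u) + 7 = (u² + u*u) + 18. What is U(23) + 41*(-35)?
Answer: -366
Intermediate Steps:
U(u) = 11 + 2*u² (U(u) = -7 + ((u² + u*u) + 18) = -7 + ((u² + u²) + 18) = -7 + (2*u² + 18) = -7 + (18 + 2*u²) = 11 + 2*u²)
U(23) + 41*(-35) = (11 + 2*23²) + 41*(-35) = (11 + 2*529) - 1435 = (11 + 1058) - 1435 = 1069 - 1435 = -366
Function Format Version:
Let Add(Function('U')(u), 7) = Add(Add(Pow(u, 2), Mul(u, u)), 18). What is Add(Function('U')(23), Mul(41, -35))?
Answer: -366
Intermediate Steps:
Function('U')(u) = Add(11, Mul(2, Pow(u, 2))) (Function('U')(u) = Add(-7, Add(Add(Pow(u, 2), Mul(u, u)), 18)) = Add(-7, Add(Add(Pow(u, 2), Pow(u, 2)), 18)) = Add(-7, Add(Mul(2, Pow(u, 2)), 18)) = Add(-7, Add(18, Mul(2, Pow(u, 2)))) = Add(11, Mul(2, Pow(u, 2))))
Add(Function('U')(23), Mul(41, -35)) = Add(Add(11, Mul(2, Pow(23, 2))), Mul(41, -35)) = Add(Add(11, Mul(2, 529)), -1435) = Add(Add(11, 1058), -1435) = Add(1069, -1435) = -366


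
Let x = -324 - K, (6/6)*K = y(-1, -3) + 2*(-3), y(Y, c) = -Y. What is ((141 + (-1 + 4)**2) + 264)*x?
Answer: -132066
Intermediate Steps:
K = -5 (K = -1*(-1) + 2*(-3) = 1 - 6 = -5)
x = -319 (x = -324 - 1*(-5) = -324 + 5 = -319)
((141 + (-1 + 4)**2) + 264)*x = ((141 + (-1 + 4)**2) + 264)*(-319) = ((141 + 3**2) + 264)*(-319) = ((141 + 9) + 264)*(-319) = (150 + 264)*(-319) = 414*(-319) = -132066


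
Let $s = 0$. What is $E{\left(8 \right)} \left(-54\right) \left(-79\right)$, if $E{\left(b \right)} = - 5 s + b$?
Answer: $34128$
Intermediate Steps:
$E{\left(b \right)} = b$ ($E{\left(b \right)} = \left(-5\right) 0 + b = 0 + b = b$)
$E{\left(8 \right)} \left(-54\right) \left(-79\right) = 8 \left(-54\right) \left(-79\right) = \left(-432\right) \left(-79\right) = 34128$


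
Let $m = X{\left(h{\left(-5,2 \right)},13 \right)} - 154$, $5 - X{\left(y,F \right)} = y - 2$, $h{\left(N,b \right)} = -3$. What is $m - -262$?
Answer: $118$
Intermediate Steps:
$X{\left(y,F \right)} = 7 - y$ ($X{\left(y,F \right)} = 5 - \left(y - 2\right) = 5 - \left(-2 + y\right) = 7 - y$)
$m = -144$ ($m = \left(7 - -3\right) - 154 = \left(7 + 3\right) - 154 = 10 - 154 = -144$)
$m - -262 = -144 - -262 = -144 + 262 = 118$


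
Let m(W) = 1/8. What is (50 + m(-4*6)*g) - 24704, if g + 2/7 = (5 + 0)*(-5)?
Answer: -1380801/56 ≈ -24657.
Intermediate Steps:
g = -177/7 (g = -2/7 + (5 + 0)*(-5) = -2/7 + 5*(-5) = -2/7 - 25 = -177/7 ≈ -25.286)
m(W) = ⅛
(50 + m(-4*6)*g) - 24704 = (50 + (⅛)*(-177/7)) - 24704 = (50 - 177/56) - 24704 = 2623/56 - 24704 = -1380801/56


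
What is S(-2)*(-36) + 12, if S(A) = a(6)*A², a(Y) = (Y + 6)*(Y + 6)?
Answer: -20724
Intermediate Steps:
a(Y) = (6 + Y)² (a(Y) = (6 + Y)*(6 + Y) = (6 + Y)²)
S(A) = 144*A² (S(A) = (6 + 6)²*A² = 12²*A² = 144*A²)
S(-2)*(-36) + 12 = (144*(-2)²)*(-36) + 12 = (144*4)*(-36) + 12 = 576*(-36) + 12 = -20736 + 12 = -20724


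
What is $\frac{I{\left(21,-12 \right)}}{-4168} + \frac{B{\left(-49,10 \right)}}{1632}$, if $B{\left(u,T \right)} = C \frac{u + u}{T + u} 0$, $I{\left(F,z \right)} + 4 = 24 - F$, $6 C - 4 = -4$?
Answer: $\frac{1}{4168} \approx 0.00023992$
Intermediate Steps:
$C = 0$ ($C = \frac{2}{3} + \frac{1}{6} \left(-4\right) = \frac{2}{3} - \frac{2}{3} = 0$)
$I{\left(F,z \right)} = 20 - F$ ($I{\left(F,z \right)} = -4 - \left(-24 + F\right) = 20 - F$)
$B{\left(u,T \right)} = 0$ ($B{\left(u,T \right)} = 0 \frac{u + u}{T + u} 0 = 0 \frac{2 u}{T + u} 0 = 0 \cdot 0 = 0$)
$\frac{I{\left(21,-12 \right)}}{-4168} + \frac{B{\left(-49,10 \right)}}{1632} = \frac{20 - 21}{-4168} + \frac{0}{1632} = \left(20 - 21\right) \left(- \frac{1}{4168}\right) + 0 \cdot \frac{1}{1632} = \left(-1\right) \left(- \frac{1}{4168}\right) + 0 = \frac{1}{4168} + 0 = \frac{1}{4168}$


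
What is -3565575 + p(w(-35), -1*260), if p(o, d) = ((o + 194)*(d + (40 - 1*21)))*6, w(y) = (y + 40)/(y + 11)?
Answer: -15383191/4 ≈ -3.8458e+6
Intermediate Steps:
w(y) = (40 + y)/(11 + y)
p(o, d) = 6*(19 + d)*(194 + o) (p(o, d) = ((194 + o)*(d + (40 - 21)))*6 = ((194 + o)*(d + 19))*6 = ((194 + o)*(19 + d))*6 = ((19 + d)*(194 + o))*6 = 6*(19 + d)*(194 + o))
-3565575 + p(w(-35), -1*260) = -3565575 + (22116 + 114*((40 - 35)/(11 - 35)) + 1164*(-1*260) + 6*(-1*260)*((40 - 35)/(11 - 35))) = -3565575 + (22116 + 114*(5/(-24)) + 1164*(-260) + 6*(-260)*(5/(-24))) = -3565575 + (22116 + 114*(-1/24*5) - 302640 + 6*(-260)*(-1/24*5)) = -3565575 + (22116 + 114*(-5/24) - 302640 + 6*(-260)*(-5/24)) = -3565575 + (22116 - 95/4 - 302640 + 325) = -3565575 - 1120891/4 = -15383191/4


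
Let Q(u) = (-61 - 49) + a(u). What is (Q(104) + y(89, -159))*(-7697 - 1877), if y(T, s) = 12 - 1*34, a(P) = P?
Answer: 268072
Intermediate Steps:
y(T, s) = -22 (y(T, s) = 12 - 34 = -22)
Q(u) = -110 + u (Q(u) = (-61 - 49) + u = -110 + u)
(Q(104) + y(89, -159))*(-7697 - 1877) = ((-110 + 104) - 22)*(-7697 - 1877) = (-6 - 22)*(-9574) = -28*(-9574) = 268072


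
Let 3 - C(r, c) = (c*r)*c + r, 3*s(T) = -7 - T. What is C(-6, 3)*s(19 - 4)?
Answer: -462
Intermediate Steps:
s(T) = -7/3 - T/3 (s(T) = (-7 - T)/3 = -7/3 - T/3)
C(r, c) = 3 - r - r*c**2 (C(r, c) = 3 - ((c*r)*c + r) = 3 - (r*c**2 + r) = 3 - (r + r*c**2) = 3 + (-r - r*c**2) = 3 - r - r*c**2)
C(-6, 3)*s(19 - 4) = (3 - 1*(-6) - 1*(-6)*3**2)*(-7/3 - (19 - 4)/3) = (3 + 6 - 1*(-6)*9)*(-7/3 - 1/3*15) = (3 + 6 + 54)*(-7/3 - 5) = 63*(-22/3) = -462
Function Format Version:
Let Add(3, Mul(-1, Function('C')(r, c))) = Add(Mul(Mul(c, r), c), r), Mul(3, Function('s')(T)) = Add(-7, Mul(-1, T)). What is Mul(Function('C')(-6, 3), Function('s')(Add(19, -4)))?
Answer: -462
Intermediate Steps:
Function('s')(T) = Add(Rational(-7, 3), Mul(Rational(-1, 3), T)) (Function('s')(T) = Mul(Rational(1, 3), Add(-7, Mul(-1, T))) = Add(Rational(-7, 3), Mul(Rational(-1, 3), T)))
Function('C')(r, c) = Add(3, Mul(-1, r), Mul(-1, r, Pow(c, 2))) (Function('C')(r, c) = Add(3, Mul(-1, Add(Mul(Mul(c, r), c), r))) = Add(3, Mul(-1, Add(Mul(r, Pow(c, 2)), r))) = Add(3, Mul(-1, Add(r, Mul(r, Pow(c, 2))))) = Add(3, Add(Mul(-1, r), Mul(-1, r, Pow(c, 2)))) = Add(3, Mul(-1, r), Mul(-1, r, Pow(c, 2))))
Mul(Function('C')(-6, 3), Function('s')(Add(19, -4))) = Mul(Add(3, Mul(-1, -6), Mul(-1, -6, Pow(3, 2))), Add(Rational(-7, 3), Mul(Rational(-1, 3), Add(19, -4)))) = Mul(Add(3, 6, Mul(-1, -6, 9)), Add(Rational(-7, 3), Mul(Rational(-1, 3), 15))) = Mul(Add(3, 6, 54), Add(Rational(-7, 3), -5)) = Mul(63, Rational(-22, 3)) = -462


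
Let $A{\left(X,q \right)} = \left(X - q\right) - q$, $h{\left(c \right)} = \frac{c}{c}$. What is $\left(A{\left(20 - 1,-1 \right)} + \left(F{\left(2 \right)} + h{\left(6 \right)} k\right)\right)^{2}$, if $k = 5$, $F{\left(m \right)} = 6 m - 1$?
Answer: $1369$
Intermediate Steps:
$F{\left(m \right)} = -1 + 6 m$
$h{\left(c \right)} = 1$
$A{\left(X,q \right)} = X - 2 q$
$\left(A{\left(20 - 1,-1 \right)} + \left(F{\left(2 \right)} + h{\left(6 \right)} k\right)\right)^{2} = \left(\left(\left(20 - 1\right) - -2\right) + \left(\left(-1 + 6 \cdot 2\right) + 1 \cdot 5\right)\right)^{2} = \left(\left(19 + 2\right) + \left(\left(-1 + 12\right) + 5\right)\right)^{2} = \left(21 + \left(11 + 5\right)\right)^{2} = \left(21 + 16\right)^{2} = 37^{2} = 1369$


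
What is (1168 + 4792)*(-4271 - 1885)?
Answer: -36689760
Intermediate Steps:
(1168 + 4792)*(-4271 - 1885) = 5960*(-6156) = -36689760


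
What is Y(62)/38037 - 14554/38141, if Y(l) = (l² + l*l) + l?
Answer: -8322508/46799007 ≈ -0.17784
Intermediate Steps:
Y(l) = l + 2*l² (Y(l) = (l² + l²) + l = 2*l² + l = l + 2*l²)
Y(62)/38037 - 14554/38141 = (62*(1 + 2*62))/38037 - 14554/38141 = (62*(1 + 124))*(1/38037) - 14554*1/38141 = (62*125)*(1/38037) - 14554/38141 = 7750*(1/38037) - 14554/38141 = 250/1227 - 14554/38141 = -8322508/46799007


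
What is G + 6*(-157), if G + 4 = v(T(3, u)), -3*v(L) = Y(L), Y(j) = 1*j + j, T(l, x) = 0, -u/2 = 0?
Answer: -946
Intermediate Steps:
u = 0 (u = -2*0 = 0)
Y(j) = 2*j (Y(j) = j + j = 2*j)
v(L) = -2*L/3
G = -4 (G = -4 - ⅔*0 = -4 + 0 = -4)
G + 6*(-157) = -4 + 6*(-157) = -4 - 942 = -946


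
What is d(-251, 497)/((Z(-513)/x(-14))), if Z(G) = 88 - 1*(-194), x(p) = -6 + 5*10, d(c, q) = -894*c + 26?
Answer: 4937240/141 ≈ 35016.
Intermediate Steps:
d(c, q) = 26 - 894*c
x(p) = 44 (x(p) = -6 + 50 = 44)
Z(G) = 282 (Z(G) = 88 + 194 = 282)
d(-251, 497)/((Z(-513)/x(-14))) = (26 - 894*(-251))/((282/44)) = (26 + 224394)/((282*(1/44))) = 224420/(141/22) = 224420*(22/141) = 4937240/141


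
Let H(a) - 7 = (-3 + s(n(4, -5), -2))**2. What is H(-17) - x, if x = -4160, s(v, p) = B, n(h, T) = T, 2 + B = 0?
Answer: 4192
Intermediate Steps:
B = -2 (B = -2 + 0 = -2)
s(v, p) = -2
H(a) = 32 (H(a) = 7 + (-3 - 2)**2 = 7 + (-5)**2 = 7 + 25 = 32)
H(-17) - x = 32 - 1*(-4160) = 32 + 4160 = 4192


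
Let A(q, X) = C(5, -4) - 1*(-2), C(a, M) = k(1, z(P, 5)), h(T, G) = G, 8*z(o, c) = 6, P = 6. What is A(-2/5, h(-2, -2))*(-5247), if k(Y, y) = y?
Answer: -57717/4 ≈ -14429.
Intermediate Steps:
z(o, c) = ¾ (z(o, c) = (⅛)*6 = ¾)
C(a, M) = ¾
A(q, X) = 11/4 (A(q, X) = ¾ - 1*(-2) = ¾ + 2 = 11/4)
A(-2/5, h(-2, -2))*(-5247) = (11/4)*(-5247) = -57717/4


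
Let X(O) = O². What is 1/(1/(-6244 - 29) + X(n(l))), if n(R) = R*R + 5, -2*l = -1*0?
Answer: 6273/156824 ≈ 0.040000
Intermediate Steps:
l = 0 (l = -(-1)*0/2 = -½*0 = 0)
n(R) = 5 + R² (n(R) = R² + 5 = 5 + R²)
1/(1/(-6244 - 29) + X(n(l))) = 1/(1/(-6244 - 29) + (5 + 0²)²) = 1/(1/(-6273) + (5 + 0)²) = 1/(-1/6273 + 5²) = 1/(-1/6273 + 25) = 1/(156824/6273) = 6273/156824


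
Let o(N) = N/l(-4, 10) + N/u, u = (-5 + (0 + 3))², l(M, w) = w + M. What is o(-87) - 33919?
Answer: -135821/4 ≈ -33955.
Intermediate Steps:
l(M, w) = M + w
u = 4 (u = (-5 + 3)² = (-2)² = 4)
o(N) = 5*N/12 (o(N) = N/(-4 + 10) + N/4 = N/6 + N*(¼) = N*(⅙) + N/4 = N/6 + N/4 = 5*N/12)
o(-87) - 33919 = (5/12)*(-87) - 33919 = -145/4 - 33919 = -135821/4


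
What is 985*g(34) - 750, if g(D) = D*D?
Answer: 1137910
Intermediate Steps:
g(D) = D**2
985*g(34) - 750 = 985*34**2 - 750 = 985*1156 - 750 = 1138660 - 750 = 1137910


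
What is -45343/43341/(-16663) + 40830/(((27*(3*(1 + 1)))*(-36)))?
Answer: -1638155415473/233989910892 ≈ -7.0010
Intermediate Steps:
-45343/43341/(-16663) + 40830/(((27*(3*(1 + 1)))*(-36))) = -45343*1/43341*(-1/16663) + 40830/(((27*(3*2))*(-36))) = -45343/43341*(-1/16663) + 40830/(((27*6)*(-36))) = 45343/722191083 + 40830/((162*(-36))) = 45343/722191083 + 40830/(-5832) = 45343/722191083 + 40830*(-1/5832) = 45343/722191083 - 6805/972 = -1638155415473/233989910892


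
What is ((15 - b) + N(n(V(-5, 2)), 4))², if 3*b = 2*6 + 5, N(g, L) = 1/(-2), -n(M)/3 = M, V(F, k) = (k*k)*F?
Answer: 2809/36 ≈ 78.028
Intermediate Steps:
V(F, k) = F*k² (V(F, k) = k²*F = F*k²)
n(M) = -3*M
N(g, L) = -½
b = 17/3 (b = (2*6 + 5)/3 = (12 + 5)/3 = (⅓)*17 = 17/3 ≈ 5.6667)
((15 - b) + N(n(V(-5, 2)), 4))² = ((15 - 1*17/3) - ½)² = ((15 - 17/3) - ½)² = (28/3 - ½)² = (53/6)² = 2809/36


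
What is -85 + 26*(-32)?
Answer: -917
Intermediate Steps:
-85 + 26*(-32) = -85 - 832 = -917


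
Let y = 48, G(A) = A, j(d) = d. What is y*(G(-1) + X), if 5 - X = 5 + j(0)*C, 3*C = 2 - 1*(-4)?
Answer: -48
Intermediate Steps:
C = 2 (C = (2 - 1*(-4))/3 = (2 + 4)/3 = (1/3)*6 = 2)
X = 0 (X = 5 - (5 + 0*2) = 5 - (5 + 0) = 5 - 1*5 = 5 - 5 = 0)
y*(G(-1) + X) = 48*(-1 + 0) = 48*(-1) = -48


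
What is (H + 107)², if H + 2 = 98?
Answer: 41209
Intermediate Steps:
H = 96 (H = -2 + 98 = 96)
(H + 107)² = (96 + 107)² = 203² = 41209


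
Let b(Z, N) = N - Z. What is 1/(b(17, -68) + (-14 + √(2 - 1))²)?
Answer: 1/84 ≈ 0.011905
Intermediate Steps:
1/(b(17, -68) + (-14 + √(2 - 1))²) = 1/((-68 - 1*17) + (-14 + √(2 - 1))²) = 1/((-68 - 17) + (-14 + √1)²) = 1/(-85 + (-14 + 1)²) = 1/(-85 + (-13)²) = 1/(-85 + 169) = 1/84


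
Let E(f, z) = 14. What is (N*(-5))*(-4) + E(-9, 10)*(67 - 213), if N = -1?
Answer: -2064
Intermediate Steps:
(N*(-5))*(-4) + E(-9, 10)*(67 - 213) = -1*(-5)*(-4) + 14*(67 - 213) = 5*(-4) + 14*(-146) = -20 - 2044 = -2064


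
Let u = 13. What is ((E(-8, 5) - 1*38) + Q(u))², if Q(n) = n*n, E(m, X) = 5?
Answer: 18496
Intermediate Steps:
Q(n) = n²
((E(-8, 5) - 1*38) + Q(u))² = ((5 - 1*38) + 13²)² = ((5 - 38) + 169)² = (-33 + 169)² = 136² = 18496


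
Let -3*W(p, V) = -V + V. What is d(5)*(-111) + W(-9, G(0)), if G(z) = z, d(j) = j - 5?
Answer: 0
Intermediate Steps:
d(j) = -5 + j
W(p, V) = 0 (W(p, V) = -(-V + V)/3 = -⅓*0 = 0)
d(5)*(-111) + W(-9, G(0)) = (-5 + 5)*(-111) + 0 = 0*(-111) + 0 = 0 + 0 = 0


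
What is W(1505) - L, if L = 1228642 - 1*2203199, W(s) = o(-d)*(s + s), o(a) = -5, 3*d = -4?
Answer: 959507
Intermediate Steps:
d = -4/3 (d = (⅓)*(-4) = -4/3 ≈ -1.3333)
W(s) = -10*s (W(s) = -5*(s + s) = -10*s)
L = -974557 (L = 1228642 - 2203199 = -974557)
W(1505) - L = -10*1505 - 1*(-974557) = -15050 + 974557 = 959507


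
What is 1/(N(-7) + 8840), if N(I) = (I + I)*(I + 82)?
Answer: 1/7790 ≈ 0.00012837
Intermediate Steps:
N(I) = 2*I*(82 + I) (N(I) = (2*I)*(82 + I) = 2*I*(82 + I))
1/(N(-7) + 8840) = 1/(2*(-7)*(82 - 7) + 8840) = 1/(2*(-7)*75 + 8840) = 1/(-1050 + 8840) = 1/7790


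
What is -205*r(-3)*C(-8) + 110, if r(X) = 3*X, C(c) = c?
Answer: -14650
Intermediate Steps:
-205*r(-3)*C(-8) + 110 = -205*3*(-3)*(-8) + 110 = -(-1845)*(-8) + 110 = -205*72 + 110 = -14760 + 110 = -14650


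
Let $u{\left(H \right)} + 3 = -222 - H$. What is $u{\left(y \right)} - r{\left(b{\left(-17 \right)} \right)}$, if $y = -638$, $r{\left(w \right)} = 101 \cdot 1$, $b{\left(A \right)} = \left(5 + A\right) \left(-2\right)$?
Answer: $312$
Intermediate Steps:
$b{\left(A \right)} = -10 - 2 A$
$r{\left(w \right)} = 101$
$u{\left(H \right)} = -225 - H$ ($u{\left(H \right)} = -3 - \left(222 + H\right) = -225 - H$)
$u{\left(y \right)} - r{\left(b{\left(-17 \right)} \right)} = \left(-225 - -638\right) - 101 = \left(-225 + 638\right) - 101 = 413 - 101 = 312$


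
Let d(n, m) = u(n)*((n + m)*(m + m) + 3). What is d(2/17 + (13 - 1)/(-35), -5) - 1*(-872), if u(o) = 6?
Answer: 143218/119 ≈ 1203.5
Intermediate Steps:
d(n, m) = 18 + 12*m*(m + n) (d(n, m) = 6*((n + m)*(m + m) + 3) = 6*((m + n)*(2*m) + 3) = 6*(2*m*(m + n) + 3) = 6*(3 + 2*m*(m + n)) = 18 + 12*m*(m + n))
d(2/17 + (13 - 1)/(-35), -5) - 1*(-872) = (18 + 12*(-5)² + 12*(-5)*(2/17 + (13 - 1)/(-35))) - 1*(-872) = (18 + 12*25 + 12*(-5)*(2*(1/17) + 12*(-1/35))) + 872 = (18 + 300 + 12*(-5)*(2/17 - 12/35)) + 872 = (18 + 300 + 12*(-5)*(-134/595)) + 872 = (18 + 300 + 1608/119) + 872 = 39450/119 + 872 = 143218/119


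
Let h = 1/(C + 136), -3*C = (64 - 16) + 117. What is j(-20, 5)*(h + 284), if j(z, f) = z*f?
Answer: -2300500/81 ≈ -28401.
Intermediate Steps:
C = -55 (C = -((64 - 16) + 117)/3 = -(48 + 117)/3 = -⅓*165 = -55)
h = 1/81 (h = 1/(-55 + 136) = 1/81 ≈ 0.012346)
j(z, f) = f*z
j(-20, 5)*(h + 284) = (5*(-20))*(1/81 + 284) = -100*23005/81 = -2300500/81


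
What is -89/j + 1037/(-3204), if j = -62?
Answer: 110431/99324 ≈ 1.1118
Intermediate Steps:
-89/j + 1037/(-3204) = -89/(-62) + 1037/(-3204) = -89*(-1/62) + 1037*(-1/3204) = 89/62 - 1037/3204 = 110431/99324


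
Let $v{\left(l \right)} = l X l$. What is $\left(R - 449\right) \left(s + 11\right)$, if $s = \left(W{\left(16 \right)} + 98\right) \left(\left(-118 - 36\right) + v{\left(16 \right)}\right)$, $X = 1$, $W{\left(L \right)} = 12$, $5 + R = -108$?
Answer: $-6311822$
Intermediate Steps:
$R = -113$ ($R = -5 - 108 = -113$)
$v{\left(l \right)} = l^{2}$ ($v{\left(l \right)} = l 1 l = l l = l^{2}$)
$s = 11220$ ($s = \left(12 + 98\right) \left(\left(-118 - 36\right) + 16^{2}\right) = 110 \left(\left(-118 - 36\right) + 256\right) = 110 \left(-154 + 256\right) = 110 \cdot 102 = 11220$)
$\left(R - 449\right) \left(s + 11\right) = \left(-113 - 449\right) \left(11220 + 11\right) = \left(-562\right) 11231 = -6311822$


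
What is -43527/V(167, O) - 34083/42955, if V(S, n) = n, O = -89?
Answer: 1866668898/3822995 ≈ 488.27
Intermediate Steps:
-43527/V(167, O) - 34083/42955 = -43527/(-89) - 34083/42955 = -43527*(-1/89) - 34083*1/42955 = 43527/89 - 34083/42955 = 1866668898/3822995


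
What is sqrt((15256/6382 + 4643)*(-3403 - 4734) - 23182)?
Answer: I*sqrt(385129171354189)/3191 ≈ 6150.0*I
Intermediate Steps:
sqrt((15256/6382 + 4643)*(-3403 - 4734) - 23182) = sqrt((15256*(1/6382) + 4643)*(-8137) - 23182) = sqrt((7628/3191 + 4643)*(-8137) - 23182) = sqrt((14823441/3191)*(-8137) - 23182) = sqrt(-120618339417/3191 - 23182) = sqrt(-120692313179/3191) = I*sqrt(385129171354189)/3191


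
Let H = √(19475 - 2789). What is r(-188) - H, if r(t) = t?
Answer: -188 - 9*√206 ≈ -317.17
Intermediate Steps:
H = 9*√206 (H = √16686 = 9*√206 ≈ 129.17)
r(-188) - H = -188 - 9*√206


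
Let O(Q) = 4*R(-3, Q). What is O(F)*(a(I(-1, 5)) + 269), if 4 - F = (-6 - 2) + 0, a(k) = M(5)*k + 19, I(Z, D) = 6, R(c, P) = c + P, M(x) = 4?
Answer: 11232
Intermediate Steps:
R(c, P) = P + c
a(k) = 19 + 4*k (a(k) = 4*k + 19 = 19 + 4*k)
F = 12 (F = 4 - ((-6 - 2) + 0) = 4 - (-8 + 0) = 4 - 1*(-8) = 4 + 8 = 12)
O(Q) = -12 + 4*Q (O(Q) = 4*(Q - 3) = 4*(-3 + Q) = -12 + 4*Q)
O(F)*(a(I(-1, 5)) + 269) = (-12 + 4*12)*((19 + 4*6) + 269) = (-12 + 48)*((19 + 24) + 269) = 36*(43 + 269) = 36*312 = 11232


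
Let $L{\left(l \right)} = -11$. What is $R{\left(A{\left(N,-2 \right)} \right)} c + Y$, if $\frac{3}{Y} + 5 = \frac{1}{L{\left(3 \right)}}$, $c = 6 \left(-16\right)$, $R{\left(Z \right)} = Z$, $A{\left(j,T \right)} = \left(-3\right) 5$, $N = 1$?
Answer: $\frac{80607}{56} \approx 1439.4$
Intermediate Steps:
$A{\left(j,T \right)} = -15$
$c = -96$
$Y = - \frac{33}{56}$ ($Y = \frac{3}{-5 + \frac{1}{-11}} = \frac{3}{-5 - \frac{1}{11}} = \frac{3}{- \frac{56}{11}} = 3 \left(- \frac{11}{56}\right) = - \frac{33}{56} \approx -0.58929$)
$R{\left(A{\left(N,-2 \right)} \right)} c + Y = \left(-15\right) \left(-96\right) - \frac{33}{56} = 1440 - \frac{33}{56} = \frac{80607}{56}$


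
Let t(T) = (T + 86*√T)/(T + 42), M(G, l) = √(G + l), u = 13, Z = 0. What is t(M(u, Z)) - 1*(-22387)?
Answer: 39199624/1751 - 86*13^(¾)/1751 + 42*√13/1751 + 3612*13^(¼)/1751 ≈ 22391.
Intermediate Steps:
t(T) = (T + 86*√T)/(42 + T)
t(M(u, Z)) - 1*(-22387) = (√(13 + 0) + 86*√(√(13 + 0)))/(42 + √(13 + 0)) - 1*(-22387) = (√13 + 86*√(√13))/(42 + √13) + 22387 = (√13 + 86*13^(¼))/(42 + √13) + 22387 = 22387 + (√13 + 86*13^(¼))/(42 + √13)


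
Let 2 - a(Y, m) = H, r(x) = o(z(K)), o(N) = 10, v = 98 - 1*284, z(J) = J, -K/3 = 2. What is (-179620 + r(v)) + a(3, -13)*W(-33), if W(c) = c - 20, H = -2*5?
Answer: -180246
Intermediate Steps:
K = -6 (K = -3*2 = -6)
v = -186 (v = 98 - 284 = -186)
H = -10
r(x) = 10
W(c) = -20 + c
a(Y, m) = 12 (a(Y, m) = 2 - 1*(-10) = 2 + 10 = 12)
(-179620 + r(v)) + a(3, -13)*W(-33) = (-179620 + 10) + 12*(-20 - 33) = -179610 + 12*(-53) = -179610 - 636 = -180246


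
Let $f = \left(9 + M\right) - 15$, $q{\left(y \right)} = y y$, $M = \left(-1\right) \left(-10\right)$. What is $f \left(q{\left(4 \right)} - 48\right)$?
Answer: $-128$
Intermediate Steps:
$M = 10$
$q{\left(y \right)} = y^{2}$
$f = 4$ ($f = \left(9 + 10\right) - 15 = 19 - 15 = 4$)
$f \left(q{\left(4 \right)} - 48\right) = 4 \left(4^{2} - 48\right) = 4 \left(16 - 48\right) = 4 \left(-32\right) = -128$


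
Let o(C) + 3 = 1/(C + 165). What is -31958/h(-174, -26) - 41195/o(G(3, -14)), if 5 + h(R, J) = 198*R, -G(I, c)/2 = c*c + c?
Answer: 282490877769/20605286 ≈ 13710.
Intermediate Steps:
G(I, c) = -2*c - 2*c**2 (G(I, c) = -2*(c*c + c) = -2*(c**2 + c) = -2*(c + c**2) = -2*c - 2*c**2)
h(R, J) = -5 + 198*R
o(C) = -3 + 1/(165 + C) (o(C) = -3 + 1/(C + 165) = -3 + 1/(165 + C))
-31958/h(-174, -26) - 41195/o(G(3, -14)) = -31958/(-5 + 198*(-174)) - 41195*(165 - 2*(-14)*(1 - 14))/(-494 - (-6)*(-14)*(1 - 14)) = -31958/(-5 - 34452) - 41195*(165 - 2*(-14)*(-13))/(-494 - (-6)*(-14)*(-13)) = -31958/(-34457) - 41195*(165 - 364)/(-494 - 3*(-364)) = -31958*(-1/34457) - 41195*(-199/(-494 + 1092)) = 31958/34457 - 41195/((-1/199*598)) = 31958/34457 - 41195/(-598/199) = 31958/34457 - 41195*(-199/598) = 31958/34457 + 8197805/598 = 282490877769/20605286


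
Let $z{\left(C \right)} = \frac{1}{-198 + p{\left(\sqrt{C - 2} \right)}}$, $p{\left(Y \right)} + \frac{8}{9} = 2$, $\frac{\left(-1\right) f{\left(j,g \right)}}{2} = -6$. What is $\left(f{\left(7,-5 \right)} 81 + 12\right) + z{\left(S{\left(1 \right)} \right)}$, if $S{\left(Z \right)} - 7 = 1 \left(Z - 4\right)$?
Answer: $\frac{1743639}{1772} \approx 984.0$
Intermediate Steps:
$S{\left(Z \right)} = 3 + Z$ ($S{\left(Z \right)} = 7 + 1 \left(Z - 4\right) = 7 + 1 \left(-4 + Z\right) = 7 + \left(-4 + Z\right) = 3 + Z$)
$f{\left(j,g \right)} = 12$ ($f{\left(j,g \right)} = \left(-2\right) \left(-6\right) = 12$)
$p{\left(Y \right)} = \frac{10}{9}$ ($p{\left(Y \right)} = - \frac{8}{9} + 2 = \frac{10}{9}$)
$z{\left(C \right)} = - \frac{9}{1772}$ ($z{\left(C \right)} = \frac{1}{-198 + \frac{10}{9}} = \frac{1}{- \frac{1772}{9}} = - \frac{9}{1772}$)
$\left(f{\left(7,-5 \right)} 81 + 12\right) + z{\left(S{\left(1 \right)} \right)} = \left(12 \cdot 81 + 12\right) - \frac{9}{1772} = \left(972 + 12\right) - \frac{9}{1772} = 984 - \frac{9}{1772} = \frac{1743639}{1772}$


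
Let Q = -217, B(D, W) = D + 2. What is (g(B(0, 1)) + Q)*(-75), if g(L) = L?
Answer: 16125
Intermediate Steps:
B(D, W) = 2 + D
(g(B(0, 1)) + Q)*(-75) = ((2 + 0) - 217)*(-75) = (2 - 217)*(-75) = -215*(-75) = 16125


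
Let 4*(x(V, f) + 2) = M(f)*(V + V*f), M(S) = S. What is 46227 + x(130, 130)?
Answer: 599700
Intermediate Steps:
x(V, f) = -2 + f*(V + V*f)/4 (x(V, f) = -2 + (f*(V + V*f))/4 = -2 + f*(V + V*f)/4)
46227 + x(130, 130) = 46227 + (-2 + (¼)*130*130 + (¼)*130*130²) = 46227 + (-2 + 4225 + (¼)*130*16900) = 46227 + (-2 + 4225 + 549250) = 46227 + 553473 = 599700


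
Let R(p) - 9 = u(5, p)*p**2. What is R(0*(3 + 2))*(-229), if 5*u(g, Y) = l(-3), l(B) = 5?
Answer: -2061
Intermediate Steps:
u(g, Y) = 1 (u(g, Y) = (1/5)*5 = 1)
R(p) = 9 + p**2 (R(p) = 9 + 1*p**2 = 9 + p**2)
R(0*(3 + 2))*(-229) = (9 + (0*(3 + 2))**2)*(-229) = (9 + (0*5)**2)*(-229) = (9 + 0**2)*(-229) = (9 + 0)*(-229) = 9*(-229) = -2061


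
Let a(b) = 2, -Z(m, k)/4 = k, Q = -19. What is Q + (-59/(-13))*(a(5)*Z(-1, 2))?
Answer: -1191/13 ≈ -91.615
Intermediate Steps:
Z(m, k) = -4*k
Q + (-59/(-13))*(a(5)*Z(-1, 2)) = -19 + (-59/(-13))*(2*(-4*2)) = -19 + (-59*(-1/13))*(2*(-8)) = -19 + (59/13)*(-16) = -19 - 944/13 = -1191/13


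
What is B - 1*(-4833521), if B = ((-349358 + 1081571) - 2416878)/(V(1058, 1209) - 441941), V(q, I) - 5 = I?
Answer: 710088298144/146909 ≈ 4.8335e+6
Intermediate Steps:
V(q, I) = 5 + I
B = 561555/146909 (B = ((-349358 + 1081571) - 2416878)/((5 + 1209) - 441941) = (732213 - 2416878)/(1214 - 441941) = -1684665/(-440727) = -1684665*(-1/440727) = 561555/146909 ≈ 3.8225)
B - 1*(-4833521) = 561555/146909 - 1*(-4833521) = 561555/146909 + 4833521 = 710088298144/146909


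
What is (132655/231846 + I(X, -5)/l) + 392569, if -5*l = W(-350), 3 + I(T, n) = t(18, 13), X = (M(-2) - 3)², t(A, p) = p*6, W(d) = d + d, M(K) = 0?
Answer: 1274221329251/3245844 ≈ 3.9257e+5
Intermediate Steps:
W(d) = 2*d
t(A, p) = 6*p
X = 9 (X = (0 - 3)² = (-3)² = 9)
I(T, n) = 75 (I(T, n) = -3 + 6*13 = -3 + 78 = 75)
l = 140 (l = -2*(-350)/5 = -⅕*(-700) = 140)
(132655/231846 + I(X, -5)/l) + 392569 = (132655/231846 + 75/140) + 392569 = (132655*(1/231846) + 75*(1/140)) + 392569 = (132655/231846 + 15/28) + 392569 = 3596015/3245844 + 392569 = 1274221329251/3245844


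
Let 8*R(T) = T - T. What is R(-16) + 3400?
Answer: 3400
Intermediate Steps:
R(T) = 0 (R(T) = (T - T)/8 = (1/8)*0 = 0)
R(-16) + 3400 = 0 + 3400 = 3400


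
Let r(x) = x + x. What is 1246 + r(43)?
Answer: 1332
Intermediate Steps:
r(x) = 2*x
1246 + r(43) = 1246 + 2*43 = 1246 + 86 = 1332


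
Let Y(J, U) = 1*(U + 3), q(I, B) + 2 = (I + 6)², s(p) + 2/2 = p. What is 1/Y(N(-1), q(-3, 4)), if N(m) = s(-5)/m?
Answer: ⅒ ≈ 0.10000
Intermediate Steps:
s(p) = -1 + p
N(m) = -6/m (N(m) = (-1 - 5)/m = -6/m)
q(I, B) = -2 + (6 + I)² (q(I, B) = -2 + (I + 6)² = -2 + (6 + I)²)
Y(J, U) = 3 + U (Y(J, U) = 1*(3 + U) = 3 + U)
1/Y(N(-1), q(-3, 4)) = 1/(3 + (-2 + (6 - 3)²)) = 1/(3 + (-2 + 3²)) = 1/(3 + (-2 + 9)) = 1/(3 + 7) = 1/10 = ⅒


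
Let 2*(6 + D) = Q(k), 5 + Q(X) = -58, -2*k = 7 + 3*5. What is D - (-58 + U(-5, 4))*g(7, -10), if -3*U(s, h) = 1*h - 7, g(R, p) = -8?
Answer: -987/2 ≈ -493.50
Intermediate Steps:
k = -11 (k = -(7 + 3*5)/2 = -(7 + 15)/2 = -½*22 = -11)
U(s, h) = 7/3 - h/3 (U(s, h) = -(1*h - 7)/3 = -(h - 7)/3 = -(-7 + h)/3 = 7/3 - h/3)
Q(X) = -63 (Q(X) = -5 - 58 = -63)
D = -75/2 (D = -6 + (½)*(-63) = -6 - 63/2 = -75/2 ≈ -37.500)
D - (-58 + U(-5, 4))*g(7, -10) = -75/2 - (-58 + (7/3 - ⅓*4))*(-8) = -75/2 - (-58 + (7/3 - 4/3))*(-8) = -75/2 - (-58 + 1)*(-8) = -75/2 - (-57)*(-8) = -75/2 - 1*456 = -75/2 - 456 = -987/2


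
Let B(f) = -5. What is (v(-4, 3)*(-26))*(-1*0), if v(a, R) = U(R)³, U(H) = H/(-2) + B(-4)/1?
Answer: 0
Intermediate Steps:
U(H) = -5 - H/2 (U(H) = H/(-2) - 5/1 = H*(-½) - 5*1 = -H/2 - 5 = -5 - H/2)
v(a, R) = (-5 - R/2)³
(v(-4, 3)*(-26))*(-1*0) = (-(10 + 3)³/8*(-26))*(-1*0) = (-⅛*13³*(-26))*0 = (-⅛*2197*(-26))*0 = -2197/8*(-26)*0 = (28561/4)*0 = 0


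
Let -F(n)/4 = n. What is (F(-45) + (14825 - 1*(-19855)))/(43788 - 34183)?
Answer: 6972/1921 ≈ 3.6294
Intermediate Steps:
F(n) = -4*n
(F(-45) + (14825 - 1*(-19855)))/(43788 - 34183) = (-4*(-45) + (14825 - 1*(-19855)))/(43788 - 34183) = (180 + (14825 + 19855))/9605 = (180 + 34680)*(1/9605) = 34860*(1/9605) = 6972/1921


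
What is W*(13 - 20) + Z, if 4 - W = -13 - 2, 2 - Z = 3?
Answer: -134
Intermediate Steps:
Z = -1 (Z = 2 - 1*3 = 2 - 3 = -1)
W = 19 (W = 4 - (-13 - 2) = 4 - 1*(-15) = 4 + 15 = 19)
W*(13 - 20) + Z = 19*(13 - 20) - 1 = 19*(-7) - 1 = -133 - 1 = -134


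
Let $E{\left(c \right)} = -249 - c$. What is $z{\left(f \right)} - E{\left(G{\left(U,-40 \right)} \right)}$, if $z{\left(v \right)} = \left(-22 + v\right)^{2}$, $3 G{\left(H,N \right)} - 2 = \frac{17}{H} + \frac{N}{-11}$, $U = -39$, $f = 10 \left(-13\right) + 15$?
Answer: $\frac{24478397}{1287} \approx 19020.0$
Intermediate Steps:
$f = -115$ ($f = -130 + 15 = -115$)
$G{\left(H,N \right)} = \frac{2}{3} - \frac{N}{33} + \frac{17}{3 H}$ ($G{\left(H,N \right)} = \frac{2}{3} + \frac{\frac{17}{H} + \frac{N}{-11}}{3} = \frac{2}{3} + \frac{\frac{17}{H} + N \left(- \frac{1}{11}\right)}{3} = \frac{2}{3} + \frac{\frac{17}{H} - \frac{N}{11}}{3} = \frac{2}{3} - \left(- \frac{17}{3 H} + \frac{N}{33}\right) = \frac{2}{3} - \frac{N}{33} + \frac{17}{3 H}$)
$z{\left(f \right)} - E{\left(G{\left(U,-40 \right)} \right)} = \left(-22 - 115\right)^{2} - \left(-249 - \frac{187 - - 39 \left(-22 - 40\right)}{33 \left(-39\right)}\right) = \left(-137\right)^{2} - \left(-249 - \frac{1}{33} \left(- \frac{1}{39}\right) \left(187 - \left(-39\right) \left(-62\right)\right)\right) = 18769 - \left(-249 - \frac{1}{33} \left(- \frac{1}{39}\right) \left(187 - 2418\right)\right) = 18769 - \left(-249 - \frac{1}{33} \left(- \frac{1}{39}\right) \left(-2231\right)\right) = 18769 - \left(-249 - \frac{2231}{1287}\right) = 18769 - - \frac{322694}{1287} = 18769 + \frac{322694}{1287} = \frac{24478397}{1287}$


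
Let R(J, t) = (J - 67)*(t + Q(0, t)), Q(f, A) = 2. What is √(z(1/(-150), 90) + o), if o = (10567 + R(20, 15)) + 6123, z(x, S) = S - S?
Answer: √15891 ≈ 126.06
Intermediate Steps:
z(x, S) = 0
R(J, t) = (-67 + J)*(2 + t) (R(J, t) = (J - 67)*(t + 2) = (-67 + J)*(2 + t))
o = 15891 (o = (10567 + (-134 - 67*15 + 2*20 + 20*15)) + 6123 = (10567 + (-134 - 1005 + 40 + 300)) + 6123 = (10567 - 799) + 6123 = 9768 + 6123 = 15891)
√(z(1/(-150), 90) + o) = √(0 + 15891) = √15891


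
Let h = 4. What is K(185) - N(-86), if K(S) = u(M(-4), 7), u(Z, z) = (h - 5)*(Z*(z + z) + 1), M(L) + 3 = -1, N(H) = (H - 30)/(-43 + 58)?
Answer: 941/15 ≈ 62.733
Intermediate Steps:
N(H) = -2 + H/15 (N(H) = (-30 + H)/15 = (-30 + H)*(1/15) = -2 + H/15)
M(L) = -4 (M(L) = -3 - 1 = -4)
u(Z, z) = -1 - 2*Z*z (u(Z, z) = (4 - 5)*(Z*(z + z) + 1) = -(Z*(2*z) + 1) = -(2*Z*z + 1) = -(1 + 2*Z*z) = -1 - 2*Z*z)
K(S) = 55 (K(S) = -1 - 2*(-4)*7 = -1 + 56 = 55)
K(185) - N(-86) = 55 - (-2 + (1/15)*(-86)) = 55 - (-2 - 86/15) = 55 - 1*(-116/15) = 55 + 116/15 = 941/15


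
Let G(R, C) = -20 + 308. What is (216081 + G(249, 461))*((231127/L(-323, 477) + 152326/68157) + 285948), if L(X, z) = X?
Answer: 150962066338522867/2446079 ≈ 6.1716e+10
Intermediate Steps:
G(R, C) = 288
(216081 + G(249, 461))*((231127/L(-323, 477) + 152326/68157) + 285948) = (216081 + 288)*((231127/(-323) + 152326/68157) + 285948) = 216369*((231127*(-1/323) + 152326*(1/68157)) + 285948) = 216369*((-231127/323 + 152326/68157) + 285948) = 216369*(-15703721641/22014711 + 285948) = 216369*(6279358859387/22014711) = 150962066338522867/2446079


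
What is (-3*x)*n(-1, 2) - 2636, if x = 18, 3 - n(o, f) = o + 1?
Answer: -2798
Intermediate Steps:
n(o, f) = 2 - o (n(o, f) = 3 - (o + 1) = 3 - (1 + o) = 3 + (-1 - o) = 2 - o)
(-3*x)*n(-1, 2) - 2636 = (-3*18)*(2 - 1*(-1)) - 2636 = -54*(2 + 1) - 2636 = -54*3 - 2636 = -162 - 2636 = -2798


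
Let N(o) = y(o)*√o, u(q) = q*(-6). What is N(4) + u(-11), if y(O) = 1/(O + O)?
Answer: 265/4 ≈ 66.250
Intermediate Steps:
y(O) = 1/(2*O)
u(q) = -6*q
N(o) = 1/(2*√o) (N(o) = (1/(2*o))*√o = 1/(2*√o))
N(4) + u(-11) = 1/(2*√4) - 6*(-11) = (½)*(½) + 66 = ¼ + 66 = 265/4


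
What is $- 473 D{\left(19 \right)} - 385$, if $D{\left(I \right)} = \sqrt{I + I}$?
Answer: $-385 - 473 \sqrt{38} \approx -3300.8$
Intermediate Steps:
$D{\left(I \right)} = \sqrt{2} \sqrt{I}$ ($D{\left(I \right)} = \sqrt{2 I} = \sqrt{2} \sqrt{I}$)
$- 473 D{\left(19 \right)} - 385 = - 473 \sqrt{2} \sqrt{19} - 385 = - 473 \sqrt{38} - 385 = -385 - 473 \sqrt{38}$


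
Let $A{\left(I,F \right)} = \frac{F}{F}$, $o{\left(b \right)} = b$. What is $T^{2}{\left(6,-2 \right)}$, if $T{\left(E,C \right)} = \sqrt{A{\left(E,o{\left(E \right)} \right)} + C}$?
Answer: $-1$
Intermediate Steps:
$A{\left(I,F \right)} = 1$
$T{\left(E,C \right)} = \sqrt{1 + C}$
$T^{2}{\left(6,-2 \right)} = \left(\sqrt{1 - 2}\right)^{2} = \left(\sqrt{-1}\right)^{2} = i^{2} = -1$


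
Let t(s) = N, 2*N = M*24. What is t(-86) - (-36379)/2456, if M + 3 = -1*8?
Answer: -287813/2456 ≈ -117.19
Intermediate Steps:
M = -11 (M = -3 - 1*8 = -3 - 8 = -11)
N = -132 (N = (-11*24)/2 = (1/2)*(-264) = -132)
t(s) = -132
t(-86) - (-36379)/2456 = -132 - (-36379)/2456 = -132 - 1*(-36379/2456) = -132 + 36379/2456 = -287813/2456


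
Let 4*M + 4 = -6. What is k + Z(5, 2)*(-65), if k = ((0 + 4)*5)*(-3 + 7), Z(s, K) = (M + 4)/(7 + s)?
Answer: 575/8 ≈ 71.875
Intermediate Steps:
M = -5/2 (M = -1 + (1/4)*(-6) = -1 - 3/2 = -5/2 ≈ -2.5000)
Z(s, K) = 3/(2*(7 + s)) (Z(s, K) = (-5/2 + 4)/(7 + s) = 3/(2*(7 + s)))
k = 80 (k = (4*5)*4 = 20*4 = 80)
k + Z(5, 2)*(-65) = 80 + (3/(2*(7 + 5)))*(-65) = 80 + ((3/2)/12)*(-65) = 80 + ((3/2)*(1/12))*(-65) = 80 + (1/8)*(-65) = 80 - 65/8 = 575/8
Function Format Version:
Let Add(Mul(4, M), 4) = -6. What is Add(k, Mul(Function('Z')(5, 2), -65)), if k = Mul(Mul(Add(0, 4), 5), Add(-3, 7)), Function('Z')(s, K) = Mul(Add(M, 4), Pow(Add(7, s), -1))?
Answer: Rational(575, 8) ≈ 71.875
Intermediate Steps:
M = Rational(-5, 2) (M = Add(-1, Mul(Rational(1, 4), -6)) = Add(-1, Rational(-3, 2)) = Rational(-5, 2) ≈ -2.5000)
Function('Z')(s, K) = Mul(Rational(3, 2), Pow(Add(7, s), -1)) (Function('Z')(s, K) = Mul(Add(Rational(-5, 2), 4), Pow(Add(7, s), -1)) = Mul(Rational(3, 2), Pow(Add(7, s), -1)))
k = 80 (k = Mul(Mul(4, 5), 4) = Mul(20, 4) = 80)
Add(k, Mul(Function('Z')(5, 2), -65)) = Add(80, Mul(Mul(Rational(3, 2), Pow(Add(7, 5), -1)), -65)) = Add(80, Mul(Mul(Rational(3, 2), Pow(12, -1)), -65)) = Add(80, Mul(Mul(Rational(3, 2), Rational(1, 12)), -65)) = Add(80, Mul(Rational(1, 8), -65)) = Add(80, Rational(-65, 8)) = Rational(575, 8)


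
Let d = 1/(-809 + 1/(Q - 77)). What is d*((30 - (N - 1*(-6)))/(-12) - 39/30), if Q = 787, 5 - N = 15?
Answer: 8804/1723167 ≈ 0.0051092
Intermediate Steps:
N = -10 (N = 5 - 1*15 = 5 - 15 = -10)
d = -710/574389 (d = 1/(-809 + 1/(787 - 77)) = 1/(-809 + 1/710) = 1/(-574389/710) = -710/574389 ≈ -0.0012361)
d*((30 - (N - 1*(-6)))/(-12) - 39/30) = -710*((30 - (-10 - 1*(-6)))/(-12) - 39/30)/574389 = -710*((30 - (-10 + 6))*(-1/12) - 39*1/30)/574389 = -710*((30 - 1*(-4))*(-1/12) - 13/10)/574389 = -710*((30 + 4)*(-1/12) - 13/10)/574389 = -710*(34*(-1/12) - 13/10)/574389 = -710*(-17/6 - 13/10)/574389 = -710/574389*(-62/15) = 8804/1723167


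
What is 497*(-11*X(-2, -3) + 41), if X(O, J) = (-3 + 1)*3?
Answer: 53179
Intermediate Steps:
X(O, J) = -6 (X(O, J) = -2*3 = -6)
497*(-11*X(-2, -3) + 41) = 497*(-11*(-6) + 41) = 497*(-1*(-66) + 41) = 497*(66 + 41) = 497*107 = 53179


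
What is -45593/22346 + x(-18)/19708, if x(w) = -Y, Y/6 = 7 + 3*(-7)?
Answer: -224167445/110098742 ≈ -2.0361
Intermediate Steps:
Y = -84 (Y = 6*(7 + 3*(-7)) = 6*(7 - 21) = 6*(-14) = -84)
x(w) = 84 (x(w) = -1*(-84) = 84)
-45593/22346 + x(-18)/19708 = -45593/22346 + 84/19708 = -45593*1/22346 + 84*(1/19708) = -45593/22346 + 21/4927 = -224167445/110098742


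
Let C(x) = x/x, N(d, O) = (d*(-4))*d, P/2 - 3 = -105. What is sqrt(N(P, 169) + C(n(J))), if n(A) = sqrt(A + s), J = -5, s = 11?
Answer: I*sqrt(166463) ≈ 408.0*I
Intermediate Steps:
P = -204 (P = 6 + 2*(-105) = 6 - 210 = -204)
N(d, O) = -4*d**2 (N(d, O) = (-4*d)*d = -4*d**2)
n(A) = sqrt(11 + A) (n(A) = sqrt(A + 11) = sqrt(11 + A))
C(x) = 1
sqrt(N(P, 169) + C(n(J))) = sqrt(-4*(-204)**2 + 1) = sqrt(-4*41616 + 1) = sqrt(-166464 + 1) = sqrt(-166463) = I*sqrt(166463)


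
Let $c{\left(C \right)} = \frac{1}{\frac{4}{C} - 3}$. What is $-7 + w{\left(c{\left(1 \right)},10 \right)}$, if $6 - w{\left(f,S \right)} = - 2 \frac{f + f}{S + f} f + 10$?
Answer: $- \frac{117}{11} \approx -10.636$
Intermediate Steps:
$c{\left(C \right)} = \frac{1}{-3 + \frac{4}{C}}$
$w{\left(f,S \right)} = -4 + \frac{4 f^{2}}{S + f}$ ($w{\left(f,S \right)} = 6 - \left(- 2 \frac{f + f}{S + f} f + 10\right) = 6 - \left(- 2 \frac{2 f}{S + f} f + 10\right) = 6 - \left(- \frac{4 f}{S + f} f + 10\right) = 6 - \left(- \frac{4 f^{2}}{S + f} + 10\right) = 6 - \left(10 - \frac{4 f^{2}}{S + f}\right) = 6 + \left(-10 + \frac{4 f^{2}}{S + f}\right) = -4 + \frac{4 f^{2}}{S + f}$)
$-7 + w{\left(c{\left(1 \right)},10 \right)} = -7 + \frac{4 \left(\left(\left(-1\right) 1 \frac{1}{-4 + 3 \cdot 1}\right)^{2} - 10 - \left(-1\right) 1 \frac{1}{-4 + 3 \cdot 1}\right)}{10 - 1 \frac{1}{-4 + 3 \cdot 1}} = -7 + \frac{4 \left(\left(\left(-1\right) 1 \frac{1}{-4 + 3}\right)^{2} - 10 - \left(-1\right) 1 \frac{1}{-4 + 3}\right)}{10 - 1 \frac{1}{-4 + 3}} = -7 + \frac{4 \left(\left(\left(-1\right) 1 \frac{1}{-1}\right)^{2} - 10 - \left(-1\right) 1 \frac{1}{-1}\right)}{10 - 1 \frac{1}{-1}} = -7 + \frac{4 \left(\left(\left(-1\right) 1 \left(-1\right)\right)^{2} - 10 - \left(-1\right) 1 \left(-1\right)\right)}{10 - 1 \left(-1\right)} = -7 + \frac{4 \left(1^{2} - 10 - 1\right)}{10 + 1} = -7 + \frac{4 \left(1 - 10 - 1\right)}{11} = -7 + 4 \cdot \frac{1}{11} \left(-10\right) = -7 - \frac{40}{11} = - \frac{117}{11}$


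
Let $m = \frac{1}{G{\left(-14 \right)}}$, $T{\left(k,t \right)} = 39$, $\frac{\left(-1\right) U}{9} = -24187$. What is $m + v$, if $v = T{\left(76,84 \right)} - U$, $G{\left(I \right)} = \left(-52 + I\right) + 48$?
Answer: $- \frac{3917593}{18} \approx -2.1764 \cdot 10^{5}$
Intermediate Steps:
$G{\left(I \right)} = -4 + I$
$U = 217683$ ($U = \left(-9\right) \left(-24187\right) = 217683$)
$v = -217644$ ($v = 39 - 217683 = -217644$)
$m = - \frac{1}{18}$ ($m = \frac{1}{-4 - 14} = \frac{1}{-18} = - \frac{1}{18} \approx -0.055556$)
$m + v = - \frac{1}{18} - 217644 = - \frac{3917593}{18}$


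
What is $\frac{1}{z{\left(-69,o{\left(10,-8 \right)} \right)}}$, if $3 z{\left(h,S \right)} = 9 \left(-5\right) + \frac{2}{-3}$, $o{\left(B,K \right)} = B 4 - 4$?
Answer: $- \frac{9}{137} \approx -0.065693$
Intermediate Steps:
$o{\left(B,K \right)} = -4 + 4 B$ ($o{\left(B,K \right)} = 4 B - 4 = -4 + 4 B$)
$z{\left(h,S \right)} = - \frac{137}{9}$ ($z{\left(h,S \right)} = \frac{9 \left(-5\right) + \frac{2}{-3}}{3} = \frac{-45 + 2 \left(- \frac{1}{3}\right)}{3} = \frac{-45 - \frac{2}{3}}{3} = \frac{1}{3} \left(- \frac{137}{3}\right) = - \frac{137}{9}$)
$\frac{1}{z{\left(-69,o{\left(10,-8 \right)} \right)}} = \frac{1}{- \frac{137}{9}} = - \frac{9}{137}$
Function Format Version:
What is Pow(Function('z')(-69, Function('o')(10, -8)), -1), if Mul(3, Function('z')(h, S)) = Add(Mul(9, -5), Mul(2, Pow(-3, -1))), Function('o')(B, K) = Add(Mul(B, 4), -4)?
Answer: Rational(-9, 137) ≈ -0.065693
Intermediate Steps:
Function('o')(B, K) = Add(-4, Mul(4, B)) (Function('o')(B, K) = Add(Mul(4, B), -4) = Add(-4, Mul(4, B)))
Function('z')(h, S) = Rational(-137, 9) (Function('z')(h, S) = Mul(Rational(1, 3), Add(Mul(9, -5), Mul(2, Pow(-3, -1)))) = Mul(Rational(1, 3), Add(-45, Mul(2, Rational(-1, 3)))) = Mul(Rational(1, 3), Add(-45, Rational(-2, 3))) = Mul(Rational(1, 3), Rational(-137, 3)) = Rational(-137, 9))
Pow(Function('z')(-69, Function('o')(10, -8)), -1) = Pow(Rational(-137, 9), -1) = Rational(-9, 137)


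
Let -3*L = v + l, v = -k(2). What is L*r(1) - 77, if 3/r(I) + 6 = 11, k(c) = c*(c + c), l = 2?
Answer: -379/5 ≈ -75.800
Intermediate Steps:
k(c) = 2*c² (k(c) = c*(2*c) = 2*c²)
v = -8 (v = -2*2² = -2*4 = -1*8 = -8)
L = 2 (L = -(-8 + 2)/3 = -⅓*(-6) = 2)
r(I) = ⅗ (r(I) = 3/(-6 + 11) = 3/5 = 3*(⅕) = ⅗)
L*r(1) - 77 = 2*(⅗) - 77 = 6/5 - 77 = -379/5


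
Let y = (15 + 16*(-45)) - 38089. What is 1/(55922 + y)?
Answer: 1/17128 ≈ 5.8384e-5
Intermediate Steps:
y = -38794 (y = (15 - 720) - 38089 = -705 - 38089 = -38794)
1/(55922 + y) = 1/(55922 - 38794) = 1/17128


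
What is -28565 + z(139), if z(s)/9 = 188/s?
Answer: -3968843/139 ≈ -28553.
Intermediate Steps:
z(s) = 1692/s (z(s) = 9*(188/s) = 1692/s)
-28565 + z(139) = -28565 + 1692/139 = -3968843/139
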